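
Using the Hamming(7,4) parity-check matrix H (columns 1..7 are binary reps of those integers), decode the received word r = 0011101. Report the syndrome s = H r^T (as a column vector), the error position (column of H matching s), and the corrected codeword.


s = (1, 0, 1)^T, error position = 5, corrected codeword c = 0011001

Compute s = H r^T mod 2 one row at a time:
  s_1 = 1 + 1 + 0 + 1 = 3 ≡ 1 (mod 2).
  s_2 = 0 + 1 + 0 + 1 = 2 ≡ 0 (mod 2).
  s_3 = 0 + 1 + 1 + 1 = 3 ≡ 1 (mod 2).
s = (1, 0, 1)^T — this equals column 5 of H (binary 101), so error is at position 5.
Correct: flip bit 5 of r = 0011101 to get c = 0011001.


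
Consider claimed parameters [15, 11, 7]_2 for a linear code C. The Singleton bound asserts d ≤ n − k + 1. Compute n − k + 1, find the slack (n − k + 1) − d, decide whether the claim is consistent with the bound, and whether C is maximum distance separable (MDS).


Singleton RHS = n − k + 1 = 5, slack = -2, bound violated (no such code; not MDS).

Singleton bound: d ≤ n − k + 1.
Here n = 15, k = 11, so n − k + 1 = 5.
Given d = 7, check d ≤ 5: NO.
Slack = (n − k + 1) − d = -2.
The slack is negative: d = 7 exceeds n − k + 1 = 5 by 2, so the Singleton bound is violated and no linear [15, 11, 7]_2 code can exist. In particular it is not MDS (MDS requires d = n − k + 1 exactly).
Description: the claimed parameters are [15, 11, 7]_2; such a code would be impossible (violates the Singleton bound).


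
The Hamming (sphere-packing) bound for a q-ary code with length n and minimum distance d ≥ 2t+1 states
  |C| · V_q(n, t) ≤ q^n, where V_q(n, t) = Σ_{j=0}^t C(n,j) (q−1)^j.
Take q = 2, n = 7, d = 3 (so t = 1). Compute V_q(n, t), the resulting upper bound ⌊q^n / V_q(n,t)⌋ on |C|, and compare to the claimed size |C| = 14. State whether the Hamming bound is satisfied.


V_q(n, t) = 8, q^n = 128, Hamming bound = 16, |C| = 14 ≤ bound (satisfied).

Step 1: Compute V_q(n, t) = Σ_{j=0}^1 C(n, j) (q−1)^j.
  j = 0: C(7,0)·(1)^0 = 1·1 = 1.
  j = 1: C(7,1)·(1)^1 = 7·1 = 7.
  V_q(n, t) = 1 + 7 = 8.
Step 2: q^n = 2^7 = 128.
Step 3: Hamming bound ⌊q^n / V_q(n,t)⌋ = ⌊128/8⌋ = 16.
Step 4: Compare |C| = 14 to 16: satisfied.
The claimed |C| lies below the Hamming bound.


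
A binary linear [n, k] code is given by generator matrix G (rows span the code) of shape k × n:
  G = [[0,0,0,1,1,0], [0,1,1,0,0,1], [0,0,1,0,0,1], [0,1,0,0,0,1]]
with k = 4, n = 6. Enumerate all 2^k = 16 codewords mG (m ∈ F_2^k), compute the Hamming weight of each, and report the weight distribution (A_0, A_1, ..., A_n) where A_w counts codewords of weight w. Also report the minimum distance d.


Weight distribution: A_0 = 1, A_1 = 3, A_2 = 4, A_3 = 4, A_4 = 3, A_5 = 1. Minimum distance d = 1.

Enumerate all 2^4 = 16 messages m ∈ F_2^4.
For each, compute codeword c = mG in F_2^6, then tally its weight.
  m = 0000 → c = 000000, weight = 0.
  m = 1000 → c = 000110, weight = 2.
  m = 0100 → c = 011001, weight = 3.
  m = 1100 → c = 011111, weight = 5.
  m = 0010 → c = 001001, weight = 2.
  m = 1010 → c = 001111, weight = 4.
  m = 0110 → c = 010000, weight = 1.
  m = 1110 → c = 010110, weight = 3.
  m = 0001 → c = 010001, weight = 2.
  m = 1001 → c = 010111, weight = 4.
  m = 0101 → c = 001000, weight = 1.
  m = 1101 → c = 001110, weight = 3.
  m = 0011 → c = 011000, weight = 2.
  m = 1011 → c = 011110, weight = 4.
  m = 0111 → c = 000001, weight = 1.
  m = 1111 → c = 000111, weight = 3.
Tally weights:
  weight 0: 1 codewords.
  weight 1: 3 codewords.
  weight 2: 4 codewords.
  weight 3: 4 codewords.
  weight 4: 3 codewords.
  weight 5: 1 codewords.
Minimum distance d = smallest w > 0 with A_w > 0 = 1.
Sanity: Σ A_w = 16 = 2^4 = 16 ✓.


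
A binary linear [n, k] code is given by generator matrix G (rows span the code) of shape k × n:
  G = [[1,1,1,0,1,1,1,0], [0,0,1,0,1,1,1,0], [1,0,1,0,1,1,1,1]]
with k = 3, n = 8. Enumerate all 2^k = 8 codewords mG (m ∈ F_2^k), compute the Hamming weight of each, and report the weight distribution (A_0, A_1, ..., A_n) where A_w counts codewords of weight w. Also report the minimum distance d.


Weight distribution: A_0 = 1, A_2 = 3, A_4 = 1, A_6 = 3. Minimum distance d = 2.

Enumerate all 2^3 = 8 messages m ∈ F_2^3.
For each, compute codeword c = mG in F_2^8, then tally its weight.
  m = 000 → c = 00000000, weight = 0.
  m = 100 → c = 11101110, weight = 6.
  m = 010 → c = 00101110, weight = 4.
  m = 110 → c = 11000000, weight = 2.
  m = 001 → c = 10101111, weight = 6.
  m = 101 → c = 01000001, weight = 2.
  m = 011 → c = 10000001, weight = 2.
  m = 111 → c = 01101111, weight = 6.
Tally weights:
  weight 0: 1 codewords.
  weight 2: 3 codewords.
  weight 4: 1 codewords.
  weight 6: 3 codewords.
Minimum distance d = smallest w > 0 with A_w > 0 = 2.
Sanity: Σ A_w = 8 = 2^3 = 8 ✓.


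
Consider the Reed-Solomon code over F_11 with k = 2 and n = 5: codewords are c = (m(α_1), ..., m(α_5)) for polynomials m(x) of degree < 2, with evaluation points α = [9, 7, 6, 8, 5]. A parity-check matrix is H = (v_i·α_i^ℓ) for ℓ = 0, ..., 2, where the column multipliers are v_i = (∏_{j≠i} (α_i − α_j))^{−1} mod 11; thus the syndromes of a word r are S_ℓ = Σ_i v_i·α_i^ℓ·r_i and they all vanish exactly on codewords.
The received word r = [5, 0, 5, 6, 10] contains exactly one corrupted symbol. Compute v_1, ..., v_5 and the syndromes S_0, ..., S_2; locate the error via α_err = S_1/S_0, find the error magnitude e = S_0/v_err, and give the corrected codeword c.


S = (2, 7, 8), error at position 1, error magnitude e = 4, c = [1, 0, 5, 6, 10].

Step 1: column multipliers v_i = (∏_{j≠i}(α_i − α_j))^{−1} mod 11.
  i = 1 (α = 9): (9−7)(9−6)(9−8)(9−5) = 2·3·1·4 = 24 ≡ 2, so v_1 = 2^{−1} = 6 (mod 11).
  i = 2 (α = 7): (7−9)(7−6)(7−8)(7−5) = (−2)·1·(−1)·2 = 4 ≡ 4, so v_2 = 4^{−1} = 3 (mod 11).
  i = 3 (α = 6): (6−9)(6−7)(6−8)(6−5) = (−3)·(−1)·(−2)·1 = −6 ≡ 5, so v_3 = 5^{−1} = 9 (mod 11).
  i = 4 (α = 8): (8−9)(8−7)(8−6)(8−5) = (−1)·1·2·3 = −6 ≡ 5, so v_4 = 5^{−1} = 9 (mod 11).
  i = 5 (α = 5): (5−9)(5−7)(5−6)(5−8) = (−4)·(−2)·(−1)·(−3) = 24 ≡ 2, so v_5 = 2^{−1} = 6 (mod 11).
  v = [6, 3, 9, 9, 6].
Step 2: syndromes of r = [5, 0, 5, 6, 10] (all sums mod 11).
  S_0 = Σ v_i r_i = 6·5 + 3·0 + 9·5 + 9·6 + 6·10 = 189 ≡ 2.
  S_1 = Σ v_i α_i r_i = 6·9·5 + 3·7·0 + 9·6·5 + 9·8·6 + 6·5·10 = 1272 ≡ 7.
  α_i^2 mod 11 = [4, 5, 3, 9, 3].
  S_2 = Σ v_i α_i^2 r_i = 6·4·5 + 3·5·0 + 9·3·5 + 9·9·6 + 6·3·10 = 921 ≡ 8.
  S = (2, 7, 8) ≠ 0, so r is not a codeword (an error is present).
Step 3: locate the error. For a single error e at position i, S_ℓ = v_i·e·α_i^ℓ, so α_err = S_1/S_0.
  S_0^{−1} = 2^{−1} = 6 (mod 11), so α_err = 7·6 = 42 ≡ 9 = α_1. Error position i = 1.
  Consistency check: S_2/S_1 = 8·8 = 64 ≡ 9 = α_err ✓ (single-error assumption holds).
Step 4: error magnitude e = S_0/v_1 = S_0·∏_{j≠1}(α_1 − α_j) = 2·2 = 4 ≡ 4 (mod 11).
Step 5: correct position 1: c_1 = r_1 − e = 5 − 4 ≡ 1 (mod 11). Hence c = [1, 0, 5, 6, 10].
  Check: interpolating c through the α_i gives m(x) = 2 + 6·x (degree < 2) with m(α_i) = c_i for every i, so c is indeed a codeword.


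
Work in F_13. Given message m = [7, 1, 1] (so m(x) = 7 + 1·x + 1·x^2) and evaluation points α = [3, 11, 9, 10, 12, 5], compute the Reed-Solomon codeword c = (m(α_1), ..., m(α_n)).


c = [6, 9, 6, 0, 7, 11]

Message polynomial: m(x) = 7 + 1·x + 1·x^2 (mod 13).
For each evaluation point α_i, compute m(α_i) mod 13:
  α_1 = 3: Horner steps 1 → 4 → 6, so m(3) = 6.
  α_2 = 11: Horner steps 1 → 12 → 9, so m(11) = 9.
  α_3 = 9: Horner steps 1 → 10 → 6, so m(9) = 6.
  α_4 = 10: Horner steps 1 → 11 → 0, so m(10) = 0.
  α_5 = 12: Horner steps 1 → 0 → 7, so m(12) = 7.
  α_6 = 5: Horner steps 1 → 6 → 11, so m(5) = 11.
Codeword c = [6, 9, 6, 0, 7, 11] ∈ F_13^6.


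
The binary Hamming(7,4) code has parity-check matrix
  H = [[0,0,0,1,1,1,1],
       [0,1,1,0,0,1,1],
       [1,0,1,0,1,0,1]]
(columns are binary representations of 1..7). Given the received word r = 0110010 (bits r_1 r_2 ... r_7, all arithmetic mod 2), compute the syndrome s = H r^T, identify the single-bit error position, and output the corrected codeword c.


s = (1, 1, 1)^T, error position = 7, corrected codeword c = 0110011

Compute s = H r^T mod 2 one row at a time:
  s_1 = 0 + 0 + 1 + 0 = 1 ≡ 1 (mod 2).
  s_2 = 1 + 1 + 1 + 0 = 3 ≡ 1 (mod 2).
  s_3 = 0 + 1 + 0 + 0 = 1 ≡ 1 (mod 2).
s = (1, 1, 1)^T — this equals column 7 of H (binary 111), so error is at position 7.
Correct: flip bit 7 of r = 0110010 to get c = 0110011.


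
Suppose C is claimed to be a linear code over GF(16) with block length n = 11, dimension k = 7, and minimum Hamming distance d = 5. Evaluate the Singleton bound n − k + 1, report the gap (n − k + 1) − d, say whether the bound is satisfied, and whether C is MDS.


Singleton RHS = n − k + 1 = 5, slack = 0, bound satisfied, MDS.

Singleton bound: d ≤ n − k + 1.
Here n = 11, k = 7, so n − k + 1 = 5.
Given d = 5, check d ≤ 5: YES.
Slack = (n − k + 1) − d = 0.
The code is MDS (slack = 0).
Description: the claimed parameters are [11, 7, 5]_16; such a code would be MDS (meets Singleton bound).


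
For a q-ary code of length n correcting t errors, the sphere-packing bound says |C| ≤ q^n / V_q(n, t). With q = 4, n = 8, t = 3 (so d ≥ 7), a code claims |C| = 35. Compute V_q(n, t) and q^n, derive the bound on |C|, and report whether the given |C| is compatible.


V_q(n, t) = 1789, q^n = 65536, Hamming bound = 36, |C| = 35 ≤ bound (satisfied).

Step 1: Compute V_q(n, t) = Σ_{j=0}^3 C(n, j) (q−1)^j.
  j = 0: C(8,0)·(3)^0 = 1·1 = 1.
  j = 1: C(8,1)·(3)^1 = 8·3 = 24.
  j = 2: C(8,2)·(3)^2 = 28·9 = 252.
  j = 3: C(8,3)·(3)^3 = 56·27 = 1512.
  V_q(n, t) = 1 + 24 + 252 + 1512 = 1789.
Step 2: q^n = 4^8 = 65536.
Step 3: Hamming bound ⌊q^n / V_q(n,t)⌋ = ⌊65536/1789⌋ = 36.
Step 4: Compare |C| = 35 to 36: satisfied.
The claimed |C| lies below the Hamming bound.


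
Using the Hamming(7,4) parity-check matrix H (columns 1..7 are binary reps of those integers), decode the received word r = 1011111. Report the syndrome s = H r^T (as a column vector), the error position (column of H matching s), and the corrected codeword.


s = (0, 1, 0)^T, error position = 2, corrected codeword c = 1111111

Compute s = H r^T mod 2 one row at a time:
  s_1 = 1 + 1 + 1 + 1 = 4 ≡ 0 (mod 2).
  s_2 = 0 + 1 + 1 + 1 = 3 ≡ 1 (mod 2).
  s_3 = 1 + 1 + 1 + 1 = 4 ≡ 0 (mod 2).
s = (0, 1, 0)^T — this equals column 2 of H (binary 010), so error is at position 2.
Correct: flip bit 2 of r = 1011111 to get c = 1111111.


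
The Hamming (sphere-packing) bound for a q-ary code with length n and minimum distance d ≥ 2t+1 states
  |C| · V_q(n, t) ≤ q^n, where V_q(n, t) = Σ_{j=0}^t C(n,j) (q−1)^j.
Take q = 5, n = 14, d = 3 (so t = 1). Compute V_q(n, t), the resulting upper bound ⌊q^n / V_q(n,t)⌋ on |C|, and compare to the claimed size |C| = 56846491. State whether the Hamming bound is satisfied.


V_q(n, t) = 57, q^n = 6103515625, Hamming bound = 107079221, |C| = 56846491 ≤ bound (satisfied).

Step 1: Compute V_q(n, t) = Σ_{j=0}^1 C(n, j) (q−1)^j.
  j = 0: C(14,0)·(4)^0 = 1·1 = 1.
  j = 1: C(14,1)·(4)^1 = 14·4 = 56.
  V_q(n, t) = 1 + 56 = 57.
Step 2: q^n = 5^14 = 6103515625.
Step 3: Hamming bound ⌊q^n / V_q(n,t)⌋ = ⌊6103515625/57⌋ = 107079221.
Step 4: Compare |C| = 56846491 to 107079221: satisfied.
The claimed |C| lies below the Hamming bound.


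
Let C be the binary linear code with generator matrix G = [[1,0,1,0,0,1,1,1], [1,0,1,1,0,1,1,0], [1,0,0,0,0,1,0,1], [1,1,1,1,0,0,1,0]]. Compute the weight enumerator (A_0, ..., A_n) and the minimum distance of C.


Weight distribution: A_0 = 1, A_2 = 3, A_3 = 4, A_4 = 3, A_5 = 4, A_6 = 1. Minimum distance d = 2.

Enumerate all 2^4 = 16 messages m ∈ F_2^4.
For each, compute codeword c = mG in F_2^8, then tally its weight.
  m = 0000 → c = 00000000, weight = 0.
  m = 1000 → c = 10100111, weight = 5.
  m = 0100 → c = 10110110, weight = 5.
  m = 1100 → c = 00010001, weight = 2.
  m = 0010 → c = 10000101, weight = 3.
  m = 1010 → c = 00100010, weight = 2.
  m = 0110 → c = 00110011, weight = 4.
  m = 1110 → c = 10010100, weight = 3.
  m = 0001 → c = 11110010, weight = 5.
  m = 1001 → c = 01010101, weight = 4.
  m = 0101 → c = 01000100, weight = 2.
  m = 1101 → c = 11100011, weight = 5.
  m = 0011 → c = 01110111, weight = 6.
  m = 1011 → c = 11010000, weight = 3.
  m = 0111 → c = 11000001, weight = 3.
  m = 1111 → c = 01100110, weight = 4.
Tally weights:
  weight 0: 1 codewords.
  weight 2: 3 codewords.
  weight 3: 4 codewords.
  weight 4: 3 codewords.
  weight 5: 4 codewords.
  weight 6: 1 codewords.
Minimum distance d = smallest w > 0 with A_w > 0 = 2.
Sanity: Σ A_w = 16 = 2^4 = 16 ✓.


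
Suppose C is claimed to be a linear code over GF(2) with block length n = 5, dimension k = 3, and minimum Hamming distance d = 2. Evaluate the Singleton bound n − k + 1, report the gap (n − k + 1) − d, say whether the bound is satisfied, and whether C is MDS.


Singleton RHS = n − k + 1 = 3, slack = 1, bound satisfied, not MDS.

Singleton bound: d ≤ n − k + 1.
Here n = 5, k = 3, so n − k + 1 = 3.
Given d = 2, check d ≤ 3: YES.
Slack = (n − k + 1) − d = 1.
The code is NOT MDS (slack = 1 > 0).
Description: the claimed parameters are [5, 3, 2]_2; such a code would be non-MDS.


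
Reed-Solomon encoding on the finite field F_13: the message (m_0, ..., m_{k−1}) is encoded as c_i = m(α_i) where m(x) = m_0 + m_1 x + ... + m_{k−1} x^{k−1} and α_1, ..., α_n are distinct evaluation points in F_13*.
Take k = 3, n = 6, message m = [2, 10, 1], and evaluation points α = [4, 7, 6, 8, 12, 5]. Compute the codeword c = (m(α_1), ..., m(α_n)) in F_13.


c = [6, 4, 7, 3, 6, 12]

Message polynomial: m(x) = 2 + 10·x + 1·x^2 (mod 13).
For each evaluation point α_i, compute m(α_i) mod 13:
  α_1 = 4: Horner steps 1 → 1 → 6, so m(4) = 6.
  α_2 = 7: Horner steps 1 → 4 → 4, so m(7) = 4.
  α_3 = 6: Horner steps 1 → 3 → 7, so m(6) = 7.
  α_4 = 8: Horner steps 1 → 5 → 3, so m(8) = 3.
  α_5 = 12: Horner steps 1 → 9 → 6, so m(12) = 6.
  α_6 = 5: Horner steps 1 → 2 → 12, so m(5) = 12.
Codeword c = [6, 4, 7, 3, 6, 12] ∈ F_13^6.


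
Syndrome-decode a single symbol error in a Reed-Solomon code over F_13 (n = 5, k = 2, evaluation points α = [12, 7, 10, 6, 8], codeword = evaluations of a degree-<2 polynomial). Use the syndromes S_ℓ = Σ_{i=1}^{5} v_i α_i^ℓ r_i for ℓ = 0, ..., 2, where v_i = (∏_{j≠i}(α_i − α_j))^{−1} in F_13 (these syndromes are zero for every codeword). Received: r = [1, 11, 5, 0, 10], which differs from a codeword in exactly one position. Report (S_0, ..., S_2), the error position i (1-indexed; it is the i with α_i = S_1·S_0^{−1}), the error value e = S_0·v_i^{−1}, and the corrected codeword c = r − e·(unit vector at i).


S = (9, 7, 4), error at position 5, error magnitude e = 1, c = [1, 11, 5, 0, 9].

Step 1: column multipliers v_i = (∏_{j≠i}(α_i − α_j))^{−1} mod 13.
  i = 1 (α = 12): (12−7)(12−10)(12−6)(12−8) = 5·2·6·4 = 240 ≡ 6, so v_1 = 6^{−1} = 11 (mod 13).
  i = 2 (α = 7): (7−12)(7−10)(7−6)(7−8) = (−5)·(−3)·1·(−1) = −15 ≡ 11, so v_2 = 11^{−1} = 6 (mod 13).
  i = 3 (α = 10): (10−12)(10−7)(10−6)(10−8) = (−2)·3·4·2 = −48 ≡ 4, so v_3 = 4^{−1} = 10 (mod 13).
  i = 4 (α = 6): (6−12)(6−7)(6−10)(6−8) = (−6)·(−1)·(−4)·(−2) = 48 ≡ 9, so v_4 = 9^{−1} = 3 (mod 13).
  i = 5 (α = 8): (8−12)(8−7)(8−10)(8−6) = (−4)·1·(−2)·2 = 16 ≡ 3, so v_5 = 3^{−1} = 9 (mod 13).
  v = [11, 6, 10, 3, 9].
Step 2: syndromes of r = [1, 11, 5, 0, 10] (all sums mod 13).
  S_0 = Σ v_i r_i = 11·1 + 6·11 + 10·5 + 3·0 + 9·10 = 217 ≡ 9.
  S_1 = Σ v_i α_i r_i = 11·12·1 + 6·7·11 + 10·10·5 + 3·6·0 + 9·8·10 = 1814 ≡ 7.
  α_i^2 mod 13 = [1, 10, 9, 10, 12].
  S_2 = Σ v_i α_i^2 r_i = 11·1·1 + 6·10·11 + 10·9·5 + 3·10·0 + 9·12·10 = 2201 ≡ 4.
  S = (9, 7, 4) ≠ 0, so r is not a codeword (an error is present).
Step 3: locate the error. For a single error e at position i, S_ℓ = v_i·e·α_i^ℓ, so α_err = S_1/S_0.
  S_0^{−1} = 9^{−1} = 3 (mod 13), so α_err = 7·3 = 21 ≡ 8 = α_5. Error position i = 5.
  Consistency check: S_2/S_1 = 4·2 = 8 ≡ 8 = α_err ✓ (single-error assumption holds).
Step 4: error magnitude e = S_0/v_5 = S_0·∏_{j≠5}(α_5 − α_j) = 9·3 = 27 ≡ 1 (mod 13).
Step 5: correct position 5: c_5 = r_5 − e = 10 − 1 ≡ 9 (mod 13). Hence c = [1, 11, 5, 0, 9].
  Check: interpolating c through the α_i gives m(x) = 12 + 11·x (degree < 2) with m(α_i) = c_i for every i, so c is indeed a codeword.


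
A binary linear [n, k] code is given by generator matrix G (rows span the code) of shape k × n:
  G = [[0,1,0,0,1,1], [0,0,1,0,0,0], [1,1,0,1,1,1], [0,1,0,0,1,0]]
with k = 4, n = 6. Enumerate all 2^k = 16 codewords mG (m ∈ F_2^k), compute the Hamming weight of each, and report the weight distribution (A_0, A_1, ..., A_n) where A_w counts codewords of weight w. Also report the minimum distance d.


Weight distribution: A_0 = 1, A_1 = 2, A_2 = 3, A_3 = 4, A_4 = 3, A_5 = 2, A_6 = 1. Minimum distance d = 1.

Enumerate all 2^4 = 16 messages m ∈ F_2^4.
For each, compute codeword c = mG in F_2^6, then tally its weight.
  m = 0000 → c = 000000, weight = 0.
  m = 1000 → c = 010011, weight = 3.
  m = 0100 → c = 001000, weight = 1.
  m = 1100 → c = 011011, weight = 4.
  m = 0010 → c = 110111, weight = 5.
  m = 1010 → c = 100100, weight = 2.
  m = 0110 → c = 111111, weight = 6.
  m = 1110 → c = 101100, weight = 3.
  m = 0001 → c = 010010, weight = 2.
  m = 1001 → c = 000001, weight = 1.
  m = 0101 → c = 011010, weight = 3.
  m = 1101 → c = 001001, weight = 2.
  m = 0011 → c = 100101, weight = 3.
  m = 1011 → c = 110110, weight = 4.
  m = 0111 → c = 101101, weight = 4.
  m = 1111 → c = 111110, weight = 5.
Tally weights:
  weight 0: 1 codewords.
  weight 1: 2 codewords.
  weight 2: 3 codewords.
  weight 3: 4 codewords.
  weight 4: 3 codewords.
  weight 5: 2 codewords.
  weight 6: 1 codewords.
Minimum distance d = smallest w > 0 with A_w > 0 = 1.
Sanity: Σ A_w = 16 = 2^4 = 16 ✓.


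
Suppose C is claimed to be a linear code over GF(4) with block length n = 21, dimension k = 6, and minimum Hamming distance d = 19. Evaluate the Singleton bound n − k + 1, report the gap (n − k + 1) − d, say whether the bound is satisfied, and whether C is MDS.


Singleton RHS = n − k + 1 = 16, slack = -3, bound violated (no such code; not MDS).

Singleton bound: d ≤ n − k + 1.
Here n = 21, k = 6, so n − k + 1 = 16.
Given d = 19, check d ≤ 16: NO.
Slack = (n − k + 1) − d = -3.
The slack is negative: d = 19 exceeds n − k + 1 = 16 by 3, so the Singleton bound is violated and no linear [21, 6, 19]_4 code can exist. In particular it is not MDS (MDS requires d = n − k + 1 exactly).
Description: the claimed parameters are [21, 6, 19]_4; such a code would be impossible (violates the Singleton bound).


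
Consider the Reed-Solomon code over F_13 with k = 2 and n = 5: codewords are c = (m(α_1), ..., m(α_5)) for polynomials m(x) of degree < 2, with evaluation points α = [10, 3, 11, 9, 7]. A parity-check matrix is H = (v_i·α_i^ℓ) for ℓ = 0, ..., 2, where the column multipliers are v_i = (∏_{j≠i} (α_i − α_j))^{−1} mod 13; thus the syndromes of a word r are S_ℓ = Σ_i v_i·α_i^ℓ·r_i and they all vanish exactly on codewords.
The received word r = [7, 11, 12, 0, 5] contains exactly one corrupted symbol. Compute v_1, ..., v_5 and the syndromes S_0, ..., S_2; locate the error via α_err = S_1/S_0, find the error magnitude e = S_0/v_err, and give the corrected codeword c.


S = (1, 9, 3), error at position 4, error magnitude e = 11, c = [7, 11, 12, 2, 5].

Step 1: column multipliers v_i = (∏_{j≠i}(α_i − α_j))^{−1} mod 13.
  i = 1 (α = 10): (10−3)(10−11)(10−9)(10−7) = 7·(−1)·1·3 = −21 ≡ 5, so v_1 = 5^{−1} = 8 (mod 13).
  i = 2 (α = 3): (3−10)(3−11)(3−9)(3−7) = (−7)·(−8)·(−6)·(−4) = 1344 ≡ 5, so v_2 = 5^{−1} = 8 (mod 13).
  i = 3 (α = 11): (11−10)(11−3)(11−9)(11−7) = 1·8·2·4 = 64 ≡ 12, so v_3 = 12^{−1} = 12 (mod 13).
  i = 4 (α = 9): (9−10)(9−3)(9−11)(9−7) = (−1)·6·(−2)·2 = 24 ≡ 11, so v_4 = 11^{−1} = 6 (mod 13).
  i = 5 (α = 7): (7−10)(7−3)(7−11)(7−9) = (−3)·4·(−4)·(−2) = −96 ≡ 8, so v_5 = 8^{−1} = 5 (mod 13).
  v = [8, 8, 12, 6, 5].
Step 2: syndromes of r = [7, 11, 12, 0, 5] (all sums mod 13).
  S_0 = Σ v_i r_i = 8·7 + 8·11 + 12·12 + 6·0 + 5·5 = 313 ≡ 1.
  S_1 = Σ v_i α_i r_i = 8·10·7 + 8·3·11 + 12·11·12 + 6·9·0 + 5·7·5 = 2583 ≡ 9.
  α_i^2 mod 13 = [9, 9, 4, 3, 10].
  S_2 = Σ v_i α_i^2 r_i = 8·9·7 + 8·9·11 + 12·4·12 + 6·3·0 + 5·10·5 = 2122 ≡ 3.
  S = (1, 9, 3) ≠ 0, so r is not a codeword (an error is present).
Step 3: locate the error. For a single error e at position i, S_ℓ = v_i·e·α_i^ℓ, so α_err = S_1/S_0.
  S_0^{−1} = 1^{−1} = 1 (mod 13), so α_err = 9·1 = 9 ≡ 9 = α_4. Error position i = 4.
  Consistency check: S_2/S_1 = 3·3 = 9 ≡ 9 = α_err ✓ (single-error assumption holds).
Step 4: error magnitude e = S_0/v_4 = S_0·∏_{j≠4}(α_4 − α_j) = 1·11 = 11 ≡ 11 (mod 13).
Step 5: correct position 4: c_4 = r_4 − e = 0 − 11 ≡ 2 (mod 13). Hence c = [7, 11, 12, 2, 5].
  Check: interpolating c through the α_i gives m(x) = 9 + 5·x (degree < 2) with m(α_i) = c_i for every i, so c is indeed a codeword.


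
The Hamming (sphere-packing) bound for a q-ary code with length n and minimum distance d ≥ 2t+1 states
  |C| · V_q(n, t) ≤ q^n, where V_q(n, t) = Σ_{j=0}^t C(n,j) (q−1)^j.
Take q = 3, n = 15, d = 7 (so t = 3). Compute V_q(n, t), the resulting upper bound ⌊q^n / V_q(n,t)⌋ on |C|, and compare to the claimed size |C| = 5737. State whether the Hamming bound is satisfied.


V_q(n, t) = 4091, q^n = 14348907, Hamming bound = 3507, |C| = 5737 > bound (violated).

Step 1: Compute V_q(n, t) = Σ_{j=0}^3 C(n, j) (q−1)^j.
  j = 0: C(15,0)·(2)^0 = 1·1 = 1.
  j = 1: C(15,1)·(2)^1 = 15·2 = 30.
  j = 2: C(15,2)·(2)^2 = 105·4 = 420.
  j = 3: C(15,3)·(2)^3 = 455·8 = 3640.
  V_q(n, t) = 1 + 30 + 420 + 3640 = 4091.
Step 2: q^n = 3^15 = 14348907.
Step 3: Hamming bound ⌊q^n / V_q(n,t)⌋ = ⌊14348907/4091⌋ = 3507.
Step 4: Compare |C| = 5737 to 3507: violated.
The claimed |C| lies above the Hamming bound, so no 3-ary code of length 15 with d ≥ 7 can have 5737 codewords.


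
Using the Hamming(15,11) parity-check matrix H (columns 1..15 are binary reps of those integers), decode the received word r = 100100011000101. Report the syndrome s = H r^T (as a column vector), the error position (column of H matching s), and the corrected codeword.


s = (0, 1, 1, 0)^T, error position = 6, corrected codeword c = 100101011000101

Compute s = H r^T mod 2 one row at a time:
  s_1 = 1 + 1 + 0 + 0 + 0 + 1 + 0 + 1 = 4 ≡ 0 (mod 2).
  s_2 = 1 + 0 + 0 + 0 + 0 + 1 + 0 + 1 = 3 ≡ 1 (mod 2).
  s_3 = 0 + 0 + 0 + 0 + 0 + 0 + 0 + 1 = 1 ≡ 1 (mod 2).
  s_4 = 1 + 0 + 0 + 0 + 1 + 0 + 1 + 1 = 4 ≡ 0 (mod 2).
s = (0, 1, 1, 0)^T — this equals column 6 of H (binary 0110), so error is at position 6.
Correct: flip bit 6 of r = 100100011000101 to get c = 100101011000101.


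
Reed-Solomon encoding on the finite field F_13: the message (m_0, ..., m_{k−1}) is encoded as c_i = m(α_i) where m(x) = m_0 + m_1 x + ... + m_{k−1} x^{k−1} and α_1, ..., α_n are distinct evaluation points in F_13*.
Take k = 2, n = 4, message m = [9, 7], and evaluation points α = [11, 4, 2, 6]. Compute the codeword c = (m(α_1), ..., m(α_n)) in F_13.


c = [8, 11, 10, 12]

Message polynomial: m(x) = 9 + 7·x (mod 13).
For each evaluation point α_i, compute m(α_i) mod 13:
  α_1 = 11: Horner steps 7 → 8, so m(11) = 8.
  α_2 = 4: Horner steps 7 → 11, so m(4) = 11.
  α_3 = 2: Horner steps 7 → 10, so m(2) = 10.
  α_4 = 6: Horner steps 7 → 12, so m(6) = 12.
Codeword c = [8, 11, 10, 12] ∈ F_13^4.


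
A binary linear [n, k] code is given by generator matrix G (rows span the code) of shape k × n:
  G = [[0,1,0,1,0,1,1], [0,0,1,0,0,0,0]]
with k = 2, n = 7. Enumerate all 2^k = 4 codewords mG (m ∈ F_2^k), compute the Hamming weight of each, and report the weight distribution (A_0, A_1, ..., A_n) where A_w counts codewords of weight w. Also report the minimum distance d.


Weight distribution: A_0 = 1, A_1 = 1, A_4 = 1, A_5 = 1. Minimum distance d = 1.

Enumerate all 2^2 = 4 messages m ∈ F_2^2.
For each, compute codeword c = mG in F_2^7, then tally its weight.
  m = 00 → c = 0000000, weight = 0.
  m = 10 → c = 0101011, weight = 4.
  m = 01 → c = 0010000, weight = 1.
  m = 11 → c = 0111011, weight = 5.
Tally weights:
  weight 0: 1 codewords.
  weight 1: 1 codewords.
  weight 4: 1 codewords.
  weight 5: 1 codewords.
Minimum distance d = smallest w > 0 with A_w > 0 = 1.
Sanity: Σ A_w = 4 = 2^2 = 4 ✓.


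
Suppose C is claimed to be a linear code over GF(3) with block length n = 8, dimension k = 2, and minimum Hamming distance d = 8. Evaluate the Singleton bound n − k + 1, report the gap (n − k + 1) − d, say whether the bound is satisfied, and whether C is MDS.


Singleton RHS = n − k + 1 = 7, slack = -1, bound violated (no such code; not MDS).

Singleton bound: d ≤ n − k + 1.
Here n = 8, k = 2, so n − k + 1 = 7.
Given d = 8, check d ≤ 7: NO.
Slack = (n − k + 1) − d = -1.
The slack is negative: d = 8 exceeds n − k + 1 = 7 by 1, so the Singleton bound is violated and no linear [8, 2, 8]_3 code can exist. In particular it is not MDS (MDS requires d = n − k + 1 exactly).
Description: the claimed parameters are [8, 2, 8]_3; such a code would be impossible (violates the Singleton bound).


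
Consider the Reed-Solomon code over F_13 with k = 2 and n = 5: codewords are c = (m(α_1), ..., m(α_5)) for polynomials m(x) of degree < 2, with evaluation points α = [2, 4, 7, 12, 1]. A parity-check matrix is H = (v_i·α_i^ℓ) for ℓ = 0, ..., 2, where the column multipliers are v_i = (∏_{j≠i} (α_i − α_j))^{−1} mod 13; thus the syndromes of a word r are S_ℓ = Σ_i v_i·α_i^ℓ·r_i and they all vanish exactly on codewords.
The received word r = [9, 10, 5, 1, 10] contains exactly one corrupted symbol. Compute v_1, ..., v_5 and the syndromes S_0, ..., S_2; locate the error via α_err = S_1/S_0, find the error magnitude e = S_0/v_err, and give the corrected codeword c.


S = (7, 7, 7), error at position 5, error magnitude e = 8, c = [9, 10, 5, 1, 2].

Step 1: column multipliers v_i = (∏_{j≠i}(α_i − α_j))^{−1} mod 13.
  i = 1 (α = 2): (2−4)(2−7)(2−12)(2−1) = (−2)·(−5)·(−10)·1 = −100 ≡ 4, so v_1 = 4^{−1} = 10 (mod 13).
  i = 2 (α = 4): (4−2)(4−7)(4−12)(4−1) = 2·(−3)·(−8)·3 = 144 ≡ 1, so v_2 = 1^{−1} = 1 (mod 13).
  i = 3 (α = 7): (7−2)(7−4)(7−12)(7−1) = 5·3·(−5)·6 = −450 ≡ 5, so v_3 = 5^{−1} = 8 (mod 13).
  i = 4 (α = 12): (12−2)(12−4)(12−7)(12−1) = 10·8·5·11 = 4400 ≡ 6, so v_4 = 6^{−1} = 11 (mod 13).
  i = 5 (α = 1): (1−2)(1−4)(1−7)(1−12) = (−1)·(−3)·(−6)·(−11) = 198 ≡ 3, so v_5 = 3^{−1} = 9 (mod 13).
  v = [10, 1, 8, 11, 9].
Step 2: syndromes of r = [9, 10, 5, 1, 10] (all sums mod 13).
  S_0 = Σ v_i r_i = 10·9 + 1·10 + 8·5 + 11·1 + 9·10 = 241 ≡ 7.
  S_1 = Σ v_i α_i r_i = 10·2·9 + 1·4·10 + 8·7·5 + 11·12·1 + 9·1·10 = 722 ≡ 7.
  α_i^2 mod 13 = [4, 3, 10, 1, 1].
  S_2 = Σ v_i α_i^2 r_i = 10·4·9 + 1·3·10 + 8·10·5 + 11·1·1 + 9·1·10 = 891 ≡ 7.
  S = (7, 7, 7) ≠ 0, so r is not a codeword (an error is present).
Step 3: locate the error. For a single error e at position i, S_ℓ = v_i·e·α_i^ℓ, so α_err = S_1/S_0.
  S_0^{−1} = 7^{−1} = 2 (mod 13), so α_err = 7·2 = 14 ≡ 1 = α_5. Error position i = 5.
  Consistency check: S_2/S_1 = 7·2 = 14 ≡ 1 = α_err ✓ (single-error assumption holds).
Step 4: error magnitude e = S_0/v_5 = S_0·∏_{j≠5}(α_5 − α_j) = 7·3 = 21 ≡ 8 (mod 13).
Step 5: correct position 5: c_5 = r_5 − e = 10 − 8 ≡ 2 (mod 13). Hence c = [9, 10, 5, 1, 2].
  Check: interpolating c through the α_i gives m(x) = 8 + 7·x (degree < 2) with m(α_i) = c_i for every i, so c is indeed a codeword.


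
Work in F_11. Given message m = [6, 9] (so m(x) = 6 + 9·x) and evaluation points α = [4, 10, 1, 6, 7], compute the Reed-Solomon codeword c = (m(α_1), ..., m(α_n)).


c = [9, 8, 4, 5, 3]

Message polynomial: m(x) = 6 + 9·x (mod 11).
For each evaluation point α_i, compute m(α_i) mod 11:
  α_1 = 4: Horner steps 9 → 9, so m(4) = 9.
  α_2 = 10: Horner steps 9 → 8, so m(10) = 8.
  α_3 = 1: Horner steps 9 → 4, so m(1) = 4.
  α_4 = 6: Horner steps 9 → 5, so m(6) = 5.
  α_5 = 7: Horner steps 9 → 3, so m(7) = 3.
Codeword c = [9, 8, 4, 5, 3] ∈ F_11^5.


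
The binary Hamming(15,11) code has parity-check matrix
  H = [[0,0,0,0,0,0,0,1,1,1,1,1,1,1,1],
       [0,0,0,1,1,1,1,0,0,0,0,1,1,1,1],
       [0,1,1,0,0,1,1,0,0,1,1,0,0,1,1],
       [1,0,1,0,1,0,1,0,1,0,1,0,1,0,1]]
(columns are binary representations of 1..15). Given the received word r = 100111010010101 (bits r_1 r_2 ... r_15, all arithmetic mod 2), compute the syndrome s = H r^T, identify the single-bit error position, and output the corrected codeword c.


s = (0, 1, 1, 1)^T, error position = 7, corrected codeword c = 100111110010101

Compute s = H r^T mod 2 one row at a time:
  s_1 = 1 + 0 + 0 + 1 + 0 + 1 + 0 + 1 = 4 ≡ 0 (mod 2).
  s_2 = 1 + 1 + 1 + 0 + 0 + 1 + 0 + 1 = 5 ≡ 1 (mod 2).
  s_3 = 0 + 0 + 1 + 0 + 0 + 1 + 0 + 1 = 3 ≡ 1 (mod 2).
  s_4 = 1 + 0 + 1 + 0 + 0 + 1 + 1 + 1 = 5 ≡ 1 (mod 2).
s = (0, 1, 1, 1)^T — this equals column 7 of H (binary 0111), so error is at position 7.
Correct: flip bit 7 of r = 100111010010101 to get c = 100111110010101.


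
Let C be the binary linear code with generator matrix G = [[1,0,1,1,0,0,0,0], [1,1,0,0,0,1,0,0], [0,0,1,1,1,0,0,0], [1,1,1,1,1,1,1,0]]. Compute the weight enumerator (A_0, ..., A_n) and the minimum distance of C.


Weight distribution: A_0 = 1, A_1 = 1, A_2 = 1, A_3 = 5, A_4 = 5, A_5 = 1, A_6 = 1, A_7 = 1. Minimum distance d = 1.

Enumerate all 2^4 = 16 messages m ∈ F_2^4.
For each, compute codeword c = mG in F_2^8, then tally its weight.
  m = 0000 → c = 00000000, weight = 0.
  m = 1000 → c = 10110000, weight = 3.
  m = 0100 → c = 11000100, weight = 3.
  m = 1100 → c = 01110100, weight = 4.
  m = 0010 → c = 00111000, weight = 3.
  m = 1010 → c = 10001000, weight = 2.
  m = 0110 → c = 11111100, weight = 6.
  m = 1110 → c = 01001100, weight = 3.
  m = 0001 → c = 11111110, weight = 7.
  m = 1001 → c = 01001110, weight = 4.
  m = 0101 → c = 00111010, weight = 4.
  m = 1101 → c = 10001010, weight = 3.
  m = 0011 → c = 11000110, weight = 4.
  m = 1011 → c = 01110110, weight = 5.
  m = 0111 → c = 00000010, weight = 1.
  m = 1111 → c = 10110010, weight = 4.
Tally weights:
  weight 0: 1 codewords.
  weight 1: 1 codewords.
  weight 2: 1 codewords.
  weight 3: 5 codewords.
  weight 4: 5 codewords.
  weight 5: 1 codewords.
  weight 6: 1 codewords.
  weight 7: 1 codewords.
Minimum distance d = smallest w > 0 with A_w > 0 = 1.
Sanity: Σ A_w = 16 = 2^4 = 16 ✓.


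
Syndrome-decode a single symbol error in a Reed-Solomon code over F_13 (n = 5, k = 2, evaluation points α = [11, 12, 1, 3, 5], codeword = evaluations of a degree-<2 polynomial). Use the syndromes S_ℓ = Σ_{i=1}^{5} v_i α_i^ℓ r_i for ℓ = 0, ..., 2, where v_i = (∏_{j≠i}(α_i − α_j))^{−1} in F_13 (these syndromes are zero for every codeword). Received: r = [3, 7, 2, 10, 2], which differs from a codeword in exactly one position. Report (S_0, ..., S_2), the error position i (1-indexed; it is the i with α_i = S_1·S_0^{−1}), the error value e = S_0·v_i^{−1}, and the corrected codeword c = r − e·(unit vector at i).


S = (8, 1, 5), error at position 5, error magnitude e = 10, c = [3, 7, 2, 10, 5].

Step 1: column multipliers v_i = (∏_{j≠i}(α_i − α_j))^{−1} mod 13.
  i = 1 (α = 11): (11−12)(11−1)(11−3)(11−5) = (−1)·10·8·6 = −480 ≡ 1, so v_1 = 1^{−1} = 1 (mod 13).
  i = 2 (α = 12): (12−11)(12−1)(12−3)(12−5) = 1·11·9·7 = 693 ≡ 4, so v_2 = 4^{−1} = 10 (mod 13).
  i = 3 (α = 1): (1−11)(1−12)(1−3)(1−5) = (−10)·(−11)·(−2)·(−4) = 880 ≡ 9, so v_3 = 9^{−1} = 3 (mod 13).
  i = 4 (α = 3): (3−11)(3−12)(3−1)(3−5) = (−8)·(−9)·2·(−2) = −288 ≡ 11, so v_4 = 11^{−1} = 6 (mod 13).
  i = 5 (α = 5): (5−11)(5−12)(5−1)(5−3) = (−6)·(−7)·4·2 = 336 ≡ 11, so v_5 = 11^{−1} = 6 (mod 13).
  v = [1, 10, 3, 6, 6].
Step 2: syndromes of r = [3, 7, 2, 10, 2] (all sums mod 13).
  S_0 = Σ v_i r_i = 1·3 + 10·7 + 3·2 + 6·10 + 6·2 = 151 ≡ 8.
  S_1 = Σ v_i α_i r_i = 1·11·3 + 10·12·7 + 3·1·2 + 6·3·10 + 6·5·2 = 1119 ≡ 1.
  α_i^2 mod 13 = [4, 1, 1, 9, 12].
  S_2 = Σ v_i α_i^2 r_i = 1·4·3 + 10·1·7 + 3·1·2 + 6·9·10 + 6·12·2 = 772 ≡ 5.
  S = (8, 1, 5) ≠ 0, so r is not a codeword (an error is present).
Step 3: locate the error. For a single error e at position i, S_ℓ = v_i·e·α_i^ℓ, so α_err = S_1/S_0.
  S_0^{−1} = 8^{−1} = 5 (mod 13), so α_err = 1·5 = 5 ≡ 5 = α_5. Error position i = 5.
  Consistency check: S_2/S_1 = 5·1 = 5 ≡ 5 = α_err ✓ (single-error assumption holds).
Step 4: error magnitude e = S_0/v_5 = S_0·∏_{j≠5}(α_5 − α_j) = 8·11 = 88 ≡ 10 (mod 13).
Step 5: correct position 5: c_5 = r_5 − e = 2 − 10 ≡ 5 (mod 13). Hence c = [3, 7, 2, 10, 5].
  Check: interpolating c through the α_i gives m(x) = 11 + 4·x (degree < 2) with m(α_i) = c_i for every i, so c is indeed a codeword.


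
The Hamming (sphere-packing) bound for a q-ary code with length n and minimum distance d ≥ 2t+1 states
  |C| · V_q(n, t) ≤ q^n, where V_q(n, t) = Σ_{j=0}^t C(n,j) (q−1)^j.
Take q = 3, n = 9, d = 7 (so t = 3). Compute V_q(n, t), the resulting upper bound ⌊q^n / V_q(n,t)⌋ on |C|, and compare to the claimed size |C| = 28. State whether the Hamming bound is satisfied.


V_q(n, t) = 835, q^n = 19683, Hamming bound = 23, |C| = 28 > bound (violated).

Step 1: Compute V_q(n, t) = Σ_{j=0}^3 C(n, j) (q−1)^j.
  j = 0: C(9,0)·(2)^0 = 1·1 = 1.
  j = 1: C(9,1)·(2)^1 = 9·2 = 18.
  j = 2: C(9,2)·(2)^2 = 36·4 = 144.
  j = 3: C(9,3)·(2)^3 = 84·8 = 672.
  V_q(n, t) = 1 + 18 + 144 + 672 = 835.
Step 2: q^n = 3^9 = 19683.
Step 3: Hamming bound ⌊q^n / V_q(n,t)⌋ = ⌊19683/835⌋ = 23.
Step 4: Compare |C| = 28 to 23: violated.
The claimed |C| lies above the Hamming bound, so no 3-ary code of length 9 with d ≥ 7 can have 28 codewords.


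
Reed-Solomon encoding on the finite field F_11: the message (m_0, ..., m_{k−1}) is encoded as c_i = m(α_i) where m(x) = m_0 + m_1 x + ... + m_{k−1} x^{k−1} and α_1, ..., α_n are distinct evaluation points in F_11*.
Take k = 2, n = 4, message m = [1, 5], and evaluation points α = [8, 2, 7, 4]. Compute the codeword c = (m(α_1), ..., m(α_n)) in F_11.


c = [8, 0, 3, 10]

Message polynomial: m(x) = 1 + 5·x (mod 11).
For each evaluation point α_i, compute m(α_i) mod 11:
  α_1 = 8: Horner steps 5 → 8, so m(8) = 8.
  α_2 = 2: Horner steps 5 → 0, so m(2) = 0.
  α_3 = 7: Horner steps 5 → 3, so m(7) = 3.
  α_4 = 4: Horner steps 5 → 10, so m(4) = 10.
Codeword c = [8, 0, 3, 10] ∈ F_11^4.


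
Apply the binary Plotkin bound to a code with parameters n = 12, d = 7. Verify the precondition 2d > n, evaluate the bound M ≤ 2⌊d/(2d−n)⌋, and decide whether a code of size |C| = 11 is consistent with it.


Plotkin bound M ≤ 6; given |C| = 11 > bound (violated).

Check applicability: 2d = 14, n = 12.
2d − n = 2 > 0, so Plotkin applies.
Compute d/(2d−n) = 7/2 ≈ 3.5000.
⌊d/(2d−n)⌋ = 3.
Plotkin bound: M ≤ 2·3 = 6.
Given |C| = 11, check: VIOLATED.
This |C| is above the Plotkin bound, so no binary code with n = 12, d = 7 and 11 codewords exists.


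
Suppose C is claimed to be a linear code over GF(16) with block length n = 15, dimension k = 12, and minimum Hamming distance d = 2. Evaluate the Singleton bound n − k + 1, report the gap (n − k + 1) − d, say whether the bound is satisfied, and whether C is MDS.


Singleton RHS = n − k + 1 = 4, slack = 2, bound satisfied, not MDS.

Singleton bound: d ≤ n − k + 1.
Here n = 15, k = 12, so n − k + 1 = 4.
Given d = 2, check d ≤ 4: YES.
Slack = (n − k + 1) − d = 2.
The code is NOT MDS (slack = 2 > 0).
Description: the claimed parameters are [15, 12, 2]_16; such a code would be non-MDS.


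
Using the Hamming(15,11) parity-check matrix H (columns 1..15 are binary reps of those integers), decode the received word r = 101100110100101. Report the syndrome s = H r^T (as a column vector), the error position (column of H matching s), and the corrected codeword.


s = (0, 0, 0, 1)^T, error position = 1, corrected codeword c = 001100110100101

Compute s = H r^T mod 2 one row at a time:
  s_1 = 1 + 0 + 1 + 0 + 0 + 1 + 0 + 1 = 4 ≡ 0 (mod 2).
  s_2 = 1 + 0 + 0 + 1 + 0 + 1 + 0 + 1 = 4 ≡ 0 (mod 2).
  s_3 = 0 + 1 + 0 + 1 + 1 + 0 + 0 + 1 = 4 ≡ 0 (mod 2).
  s_4 = 1 + 1 + 0 + 1 + 0 + 0 + 1 + 1 = 5 ≡ 1 (mod 2).
s = (0, 0, 0, 1)^T — this equals column 1 of H (binary 0001), so error is at position 1.
Correct: flip bit 1 of r = 101100110100101 to get c = 001100110100101.


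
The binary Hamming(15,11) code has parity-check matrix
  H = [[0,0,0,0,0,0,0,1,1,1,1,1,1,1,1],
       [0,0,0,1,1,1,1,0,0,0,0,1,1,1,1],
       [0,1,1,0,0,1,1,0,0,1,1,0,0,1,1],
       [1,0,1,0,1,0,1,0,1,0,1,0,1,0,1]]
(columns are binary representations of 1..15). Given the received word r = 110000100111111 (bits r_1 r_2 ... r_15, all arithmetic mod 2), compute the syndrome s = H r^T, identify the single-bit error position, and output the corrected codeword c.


s = (0, 1, 0, 1)^T, error position = 5, corrected codeword c = 110010100111111

Compute s = H r^T mod 2 one row at a time:
  s_1 = 0 + 0 + 1 + 1 + 1 + 1 + 1 + 1 = 6 ≡ 0 (mod 2).
  s_2 = 0 + 0 + 0 + 1 + 1 + 1 + 1 + 1 = 5 ≡ 1 (mod 2).
  s_3 = 1 + 0 + 0 + 1 + 1 + 1 + 1 + 1 = 6 ≡ 0 (mod 2).
  s_4 = 1 + 0 + 0 + 1 + 0 + 1 + 1 + 1 = 5 ≡ 1 (mod 2).
s = (0, 1, 0, 1)^T — this equals column 5 of H (binary 0101), so error is at position 5.
Correct: flip bit 5 of r = 110000100111111 to get c = 110010100111111.


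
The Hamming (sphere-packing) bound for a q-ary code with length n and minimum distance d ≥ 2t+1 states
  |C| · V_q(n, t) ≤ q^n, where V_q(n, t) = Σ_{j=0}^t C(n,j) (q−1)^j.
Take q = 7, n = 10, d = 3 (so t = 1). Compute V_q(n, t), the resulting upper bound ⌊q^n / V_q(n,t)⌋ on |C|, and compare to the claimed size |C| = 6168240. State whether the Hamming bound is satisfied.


V_q(n, t) = 61, q^n = 282475249, Hamming bound = 4630741, |C| = 6168240 > bound (violated).

Step 1: Compute V_q(n, t) = Σ_{j=0}^1 C(n, j) (q−1)^j.
  j = 0: C(10,0)·(6)^0 = 1·1 = 1.
  j = 1: C(10,1)·(6)^1 = 10·6 = 60.
  V_q(n, t) = 1 + 60 = 61.
Step 2: q^n = 7^10 = 282475249.
Step 3: Hamming bound ⌊q^n / V_q(n,t)⌋ = ⌊282475249/61⌋ = 4630741.
Step 4: Compare |C| = 6168240 to 4630741: violated.
The claimed |C| lies above the Hamming bound, so no 7-ary code of length 10 with d ≥ 3 can have 6168240 codewords.


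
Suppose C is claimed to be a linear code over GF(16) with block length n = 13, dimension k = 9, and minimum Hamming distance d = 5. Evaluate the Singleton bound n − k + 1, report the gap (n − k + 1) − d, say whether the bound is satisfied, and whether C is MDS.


Singleton RHS = n − k + 1 = 5, slack = 0, bound satisfied, MDS.

Singleton bound: d ≤ n − k + 1.
Here n = 13, k = 9, so n − k + 1 = 5.
Given d = 5, check d ≤ 5: YES.
Slack = (n − k + 1) − d = 0.
The code is MDS (slack = 0).
Description: the claimed parameters are [13, 9, 5]_16; such a code would be MDS (meets Singleton bound).


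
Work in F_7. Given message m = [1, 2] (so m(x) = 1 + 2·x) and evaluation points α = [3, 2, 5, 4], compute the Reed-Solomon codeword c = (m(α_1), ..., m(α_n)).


c = [0, 5, 4, 2]

Message polynomial: m(x) = 1 + 2·x (mod 7).
For each evaluation point α_i, compute m(α_i) mod 7:
  α_1 = 3: Horner steps 2 → 0, so m(3) = 0.
  α_2 = 2: Horner steps 2 → 5, so m(2) = 5.
  α_3 = 5: Horner steps 2 → 4, so m(5) = 4.
  α_4 = 4: Horner steps 2 → 2, so m(4) = 2.
Codeword c = [0, 5, 4, 2] ∈ F_7^4.
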